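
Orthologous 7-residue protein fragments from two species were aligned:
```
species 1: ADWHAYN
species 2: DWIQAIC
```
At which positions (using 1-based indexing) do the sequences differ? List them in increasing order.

Scanning 1-based: 1: A/D; 2: D/W; 3: W/I; 4: H/Q; 6: Y/I; 7: N/C.

1, 2, 3, 4, 6, 7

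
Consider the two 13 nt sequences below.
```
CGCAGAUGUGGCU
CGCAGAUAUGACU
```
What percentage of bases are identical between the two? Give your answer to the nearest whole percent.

85%

2 positions differ (8, 11), so 11 of 13 match: 11/13 = 84.62%.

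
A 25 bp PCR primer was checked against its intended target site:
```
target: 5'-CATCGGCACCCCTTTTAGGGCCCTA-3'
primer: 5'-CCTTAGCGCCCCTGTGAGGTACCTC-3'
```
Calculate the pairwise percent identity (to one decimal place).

64.0%

Mismatches at positions 2, 4, 5, 8, 14, 16, 20, 21, 25 (1-based): 9 of 25.
Identical positions: 16/25 = 64% → 64.0%.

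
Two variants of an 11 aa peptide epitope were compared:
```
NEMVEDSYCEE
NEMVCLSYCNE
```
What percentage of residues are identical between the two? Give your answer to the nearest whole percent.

Mismatches at positions 5, 6, 10 (1-based): 3 of 11.
Identical positions: 8/11 = 72.73% → 73%.

73%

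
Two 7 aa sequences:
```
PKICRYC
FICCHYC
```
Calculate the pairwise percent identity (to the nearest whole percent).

43%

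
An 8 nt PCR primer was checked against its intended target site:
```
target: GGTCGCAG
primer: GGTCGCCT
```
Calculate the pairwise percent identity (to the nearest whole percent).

75%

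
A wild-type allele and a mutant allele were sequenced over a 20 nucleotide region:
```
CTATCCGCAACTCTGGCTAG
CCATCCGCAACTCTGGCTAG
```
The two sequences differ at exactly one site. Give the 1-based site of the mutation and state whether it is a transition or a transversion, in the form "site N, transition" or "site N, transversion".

Site 2 changes T→C. T is a pyrimidine and C is a pyrimidine, so this is a transition.

site 2, transition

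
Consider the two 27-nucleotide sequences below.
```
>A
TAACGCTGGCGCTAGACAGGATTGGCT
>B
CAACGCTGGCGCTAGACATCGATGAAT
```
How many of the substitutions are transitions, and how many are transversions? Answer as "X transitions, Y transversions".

3 transitions, 4 transversions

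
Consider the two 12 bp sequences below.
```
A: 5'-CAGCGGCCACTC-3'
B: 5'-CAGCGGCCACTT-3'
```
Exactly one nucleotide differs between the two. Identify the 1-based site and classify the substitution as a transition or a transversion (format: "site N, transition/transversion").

site 12, transition

The sequences differ only at site 12: C→T (pyrimidine→pyrimidine), a transition.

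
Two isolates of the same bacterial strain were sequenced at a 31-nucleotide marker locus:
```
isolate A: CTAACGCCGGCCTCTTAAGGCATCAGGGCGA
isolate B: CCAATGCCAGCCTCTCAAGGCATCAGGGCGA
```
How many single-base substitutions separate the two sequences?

The sequences differ at sites 2, 5, 9, 16 (1-based) — 4 in total.

4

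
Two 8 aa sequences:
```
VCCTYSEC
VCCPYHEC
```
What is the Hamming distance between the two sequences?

2

Comparing position by position, 2 residues differ: 4 (T/P), 6 (S/H).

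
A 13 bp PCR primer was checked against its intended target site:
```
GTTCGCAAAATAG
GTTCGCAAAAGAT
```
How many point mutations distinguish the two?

2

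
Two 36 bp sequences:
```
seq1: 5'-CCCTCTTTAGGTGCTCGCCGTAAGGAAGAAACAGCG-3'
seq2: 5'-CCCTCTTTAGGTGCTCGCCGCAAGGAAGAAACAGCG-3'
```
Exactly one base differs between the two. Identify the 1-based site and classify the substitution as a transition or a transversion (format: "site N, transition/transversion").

site 21, transition

The sequences differ only at site 21: T→C (pyrimidine→pyrimidine), a transition.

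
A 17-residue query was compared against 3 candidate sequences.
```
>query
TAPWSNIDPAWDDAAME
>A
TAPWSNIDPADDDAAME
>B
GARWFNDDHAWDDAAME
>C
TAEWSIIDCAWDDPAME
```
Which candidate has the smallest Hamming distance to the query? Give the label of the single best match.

A differs at 1 residue; B differs at 5 residues; C differs at 4 residues. The closest is A.

A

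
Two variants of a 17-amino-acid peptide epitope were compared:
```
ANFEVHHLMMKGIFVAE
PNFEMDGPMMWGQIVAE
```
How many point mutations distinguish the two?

8

Comparing position by position, 8 residues differ: 1 (A/P), 5 (V/M), 6 (H/D), 7 (H/G), 8 (L/P), 11 (K/W), 13 (I/Q), 14 (F/I).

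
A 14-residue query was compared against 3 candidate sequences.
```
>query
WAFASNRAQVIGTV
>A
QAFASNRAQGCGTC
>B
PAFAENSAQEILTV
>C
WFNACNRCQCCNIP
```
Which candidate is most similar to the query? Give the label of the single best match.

Hamming distances to query — A: 4; B: 5; C: 9.
Smallest is A with 4 mismatches.

A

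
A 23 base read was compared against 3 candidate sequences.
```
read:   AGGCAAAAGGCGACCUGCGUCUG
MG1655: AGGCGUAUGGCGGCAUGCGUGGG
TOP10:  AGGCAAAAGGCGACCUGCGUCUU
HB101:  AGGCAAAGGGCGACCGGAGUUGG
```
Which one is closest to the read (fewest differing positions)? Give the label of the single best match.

TOP10

MG1655 differs at 7 positions; TOP10 differs at 1 position; HB101 differs at 5 positions. The closest is TOP10.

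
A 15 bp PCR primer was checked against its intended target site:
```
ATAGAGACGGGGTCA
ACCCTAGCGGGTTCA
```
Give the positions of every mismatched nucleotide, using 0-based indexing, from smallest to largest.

1, 2, 3, 4, 5, 6, 11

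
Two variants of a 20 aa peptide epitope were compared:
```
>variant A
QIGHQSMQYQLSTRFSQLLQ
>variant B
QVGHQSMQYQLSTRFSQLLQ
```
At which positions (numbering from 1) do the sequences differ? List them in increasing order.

2

Differences at position 2 (I→V).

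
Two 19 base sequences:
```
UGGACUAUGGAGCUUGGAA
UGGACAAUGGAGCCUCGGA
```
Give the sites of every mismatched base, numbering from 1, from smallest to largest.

Differences at site 6 (U→A), site 14 (U→C), site 16 (G→C), site 18 (A→G).

6, 14, 16, 18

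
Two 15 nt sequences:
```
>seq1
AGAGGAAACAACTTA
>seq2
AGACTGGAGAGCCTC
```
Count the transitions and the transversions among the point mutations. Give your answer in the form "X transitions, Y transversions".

4 transitions, 4 transversions

Transitions (purine↔purine or pyrimidine↔pyrimidine): 6 A→G, 7 A→G, 11 A→G, 13 T→C.
Transversions (purine↔pyrimidine): 4 G→C, 5 G→T, 9 C→G, 15 A→C.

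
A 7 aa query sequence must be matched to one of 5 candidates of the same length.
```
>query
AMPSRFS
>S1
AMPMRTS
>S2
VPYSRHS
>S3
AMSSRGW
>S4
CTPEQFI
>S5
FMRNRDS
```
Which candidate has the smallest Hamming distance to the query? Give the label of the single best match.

S1

S1 differs at 2 positions; S2 differs at 4 positions; S3 differs at 3 positions; S4 differs at 5 positions; S5 differs at 4 positions. The closest is S1.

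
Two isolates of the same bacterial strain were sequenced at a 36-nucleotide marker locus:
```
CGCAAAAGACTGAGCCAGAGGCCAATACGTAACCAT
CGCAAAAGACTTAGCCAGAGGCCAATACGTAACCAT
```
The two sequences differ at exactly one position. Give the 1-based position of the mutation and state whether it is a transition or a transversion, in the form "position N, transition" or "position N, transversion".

position 12, transversion

Position 12 changes G→T. G is a purine and T is a pyrimidine, so this is a transversion.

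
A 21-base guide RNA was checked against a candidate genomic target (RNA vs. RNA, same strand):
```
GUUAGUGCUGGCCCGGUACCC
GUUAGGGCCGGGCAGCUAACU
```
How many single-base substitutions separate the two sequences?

The sequences differ at positions 6, 9, 12, 14, 16, 19, 21 (1-based) — 7 in total.

7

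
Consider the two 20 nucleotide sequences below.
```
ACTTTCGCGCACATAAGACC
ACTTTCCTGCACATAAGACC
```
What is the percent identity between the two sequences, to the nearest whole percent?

2 positions differ (7, 8), so 18 of 20 match: 18/20 = 90%.

90%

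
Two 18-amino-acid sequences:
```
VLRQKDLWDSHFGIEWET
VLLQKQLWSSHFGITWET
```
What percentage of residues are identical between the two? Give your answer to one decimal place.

4 positions differ (3, 6, 9, 15), so 14 of 18 match: 14/18 = 77.78%.

77.8%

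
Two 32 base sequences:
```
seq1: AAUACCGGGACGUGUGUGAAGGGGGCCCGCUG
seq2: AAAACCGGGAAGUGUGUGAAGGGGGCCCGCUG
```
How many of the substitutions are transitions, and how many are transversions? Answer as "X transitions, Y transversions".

Transitions (purine↔purine or pyrimidine↔pyrimidine): none.
Transversions (purine↔pyrimidine): 3 U→A, 11 C→A.

0 transitions, 2 transversions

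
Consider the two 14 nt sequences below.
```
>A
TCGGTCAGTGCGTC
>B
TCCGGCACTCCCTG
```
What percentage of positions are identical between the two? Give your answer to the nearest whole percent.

Mismatches at positions 3, 5, 8, 10, 12, 14 (1-based): 6 of 14.
Identical positions: 8/14 = 57.14% → 57%.

57%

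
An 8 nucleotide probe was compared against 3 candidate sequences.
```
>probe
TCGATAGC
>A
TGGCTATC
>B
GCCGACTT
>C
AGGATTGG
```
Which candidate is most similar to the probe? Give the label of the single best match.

A differs at 3 sites; B differs at 7 sites; C differs at 4 sites. The closest is A.

A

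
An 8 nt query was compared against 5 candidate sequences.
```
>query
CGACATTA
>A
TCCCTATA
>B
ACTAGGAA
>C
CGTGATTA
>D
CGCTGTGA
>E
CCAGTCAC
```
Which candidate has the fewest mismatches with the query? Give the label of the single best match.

Hamming distances to query — A: 5; B: 7; C: 2; D: 4; E: 6.
Smallest is C with 2 mismatches.

C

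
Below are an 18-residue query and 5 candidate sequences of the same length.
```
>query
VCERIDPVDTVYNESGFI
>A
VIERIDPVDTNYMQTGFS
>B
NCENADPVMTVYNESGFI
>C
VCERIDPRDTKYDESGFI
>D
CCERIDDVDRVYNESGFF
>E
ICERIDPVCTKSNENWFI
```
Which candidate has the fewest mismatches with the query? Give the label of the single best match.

C

Hamming distances to query — A: 6; B: 4; C: 3; D: 4; E: 6.
Smallest is C with 3 mismatches.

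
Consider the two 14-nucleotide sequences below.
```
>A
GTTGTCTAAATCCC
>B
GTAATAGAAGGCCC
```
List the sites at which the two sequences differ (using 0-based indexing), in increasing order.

2, 3, 5, 6, 9, 10

Scanning 0-based: 2: T/A; 3: G/A; 5: C/A; 6: T/G; 9: A/G; 10: T/G.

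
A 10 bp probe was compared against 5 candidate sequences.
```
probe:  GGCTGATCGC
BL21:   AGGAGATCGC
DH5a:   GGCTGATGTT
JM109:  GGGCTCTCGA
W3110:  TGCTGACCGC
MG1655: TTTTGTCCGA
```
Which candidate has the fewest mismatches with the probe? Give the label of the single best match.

W3110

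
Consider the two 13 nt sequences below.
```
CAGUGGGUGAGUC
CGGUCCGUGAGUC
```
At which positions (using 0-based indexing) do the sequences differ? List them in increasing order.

Differences at position 1 (A→G), position 4 (G→C), position 5 (G→C).

1, 4, 5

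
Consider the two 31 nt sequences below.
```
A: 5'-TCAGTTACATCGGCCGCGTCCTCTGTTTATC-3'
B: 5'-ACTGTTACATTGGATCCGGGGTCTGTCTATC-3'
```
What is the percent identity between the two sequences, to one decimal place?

67.7%

10 positions differ (1, 3, 11, 14, 15, 16, 19, 20, 21, 27), so 21 of 31 match: 21/31 = 67.74%.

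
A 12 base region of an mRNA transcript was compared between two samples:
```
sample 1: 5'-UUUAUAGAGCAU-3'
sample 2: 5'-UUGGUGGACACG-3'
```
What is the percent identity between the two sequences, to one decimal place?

41.7%

7 positions differ (3, 4, 6, 9, 10, 11, 12), so 5 of 12 match: 5/12 = 41.67%.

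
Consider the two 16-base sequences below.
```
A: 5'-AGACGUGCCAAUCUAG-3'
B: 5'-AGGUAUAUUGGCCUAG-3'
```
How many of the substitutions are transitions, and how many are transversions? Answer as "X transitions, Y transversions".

9 transitions, 0 transversions

Mismatches (1-based):
position 3: A→G (purine→purine, transition)
position 4: C→U (pyrimidine→pyrimidine, transition)
position 5: G→A (purine→purine, transition)
position 7: G→A (purine→purine, transition)
position 8: C→U (pyrimidine→pyrimidine, transition)
position 9: C→U (pyrimidine→pyrimidine, transition)
position 10: A→G (purine→purine, transition)
position 11: A→G (purine→purine, transition)
position 12: U→C (pyrimidine→pyrimidine, transition)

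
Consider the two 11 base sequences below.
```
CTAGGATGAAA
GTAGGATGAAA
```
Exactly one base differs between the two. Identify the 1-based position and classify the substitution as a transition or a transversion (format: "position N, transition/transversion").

Position 1 changes C→G. C is a pyrimidine and G is a purine, so this is a transversion.

position 1, transversion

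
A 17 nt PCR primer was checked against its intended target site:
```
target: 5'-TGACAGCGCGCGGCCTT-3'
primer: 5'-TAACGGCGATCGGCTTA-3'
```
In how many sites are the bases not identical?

6

The sequences differ at sites 2, 5, 9, 10, 15, 17 (1-based) — 6 in total.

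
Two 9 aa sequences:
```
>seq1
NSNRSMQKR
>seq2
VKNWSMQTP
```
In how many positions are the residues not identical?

5

Mismatches (1-based): position 1: N→V; position 2: S→K; position 4: R→W; position 8: K→T; position 9: R→P.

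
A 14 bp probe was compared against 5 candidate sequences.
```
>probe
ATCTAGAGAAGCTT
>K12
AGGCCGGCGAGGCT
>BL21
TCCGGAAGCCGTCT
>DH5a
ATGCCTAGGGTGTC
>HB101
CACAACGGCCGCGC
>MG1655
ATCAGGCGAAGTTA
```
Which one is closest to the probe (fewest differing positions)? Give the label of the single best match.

K12 differs at 9 positions; BL21 differs at 9 positions; DH5a differs at 9 positions; HB101 differs at 9 positions; MG1655 differs at 5 positions. The closest is MG1655.

MG1655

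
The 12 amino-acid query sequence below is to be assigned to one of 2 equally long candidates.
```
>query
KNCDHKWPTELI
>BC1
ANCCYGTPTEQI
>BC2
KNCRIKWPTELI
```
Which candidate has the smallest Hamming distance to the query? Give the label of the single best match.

BC1 differs at 6 positions; BC2 differs at 2 positions. The closest is BC2.

BC2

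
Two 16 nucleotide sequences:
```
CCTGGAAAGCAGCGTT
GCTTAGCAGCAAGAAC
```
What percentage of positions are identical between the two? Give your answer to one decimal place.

10 positions differ (1, 4, 5, 6, 7, 12, 13, 14, 15, 16), so 6 of 16 match: 6/16 = 37.5%.

37.5%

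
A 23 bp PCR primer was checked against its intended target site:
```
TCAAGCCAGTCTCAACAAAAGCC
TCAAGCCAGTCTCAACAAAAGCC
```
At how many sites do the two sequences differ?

0

No positions differ; the sequences are identical.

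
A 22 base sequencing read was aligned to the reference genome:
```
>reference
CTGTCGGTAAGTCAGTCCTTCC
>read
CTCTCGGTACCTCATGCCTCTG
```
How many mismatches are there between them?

Comparing position by position, 8 bases differ: 3 (G/C), 10 (A/C), 11 (G/C), 15 (G/T), 16 (T/G), 20 (T/C), 21 (C/T), 22 (C/G).

8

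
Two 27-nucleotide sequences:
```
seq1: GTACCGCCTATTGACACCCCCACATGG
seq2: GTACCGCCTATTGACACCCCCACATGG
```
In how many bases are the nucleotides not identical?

No positions differ; the sequences are identical.

0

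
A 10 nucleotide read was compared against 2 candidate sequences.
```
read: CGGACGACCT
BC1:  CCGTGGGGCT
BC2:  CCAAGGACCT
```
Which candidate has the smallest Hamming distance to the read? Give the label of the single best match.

Hamming distances to read — BC1: 5; BC2: 3.
Smallest is BC2 with 3 mismatches.

BC2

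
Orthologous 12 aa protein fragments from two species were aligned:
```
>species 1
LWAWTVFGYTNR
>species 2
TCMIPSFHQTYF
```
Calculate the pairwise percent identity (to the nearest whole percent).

10 positions differ (1, 2, 3, 4, 5, 6, 8, 9, 11, 12), so 2 of 12 match: 2/12 = 16.67%.

17%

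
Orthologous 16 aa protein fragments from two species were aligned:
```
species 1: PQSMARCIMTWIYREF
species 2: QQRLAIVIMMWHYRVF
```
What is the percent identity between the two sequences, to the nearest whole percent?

50%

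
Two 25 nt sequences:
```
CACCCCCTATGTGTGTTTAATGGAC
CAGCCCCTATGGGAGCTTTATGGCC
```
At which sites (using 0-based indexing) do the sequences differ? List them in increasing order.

2, 11, 13, 15, 18, 23

Scanning 0-based: 2: C/G; 11: T/G; 13: T/A; 15: T/C; 18: A/T; 23: A/C.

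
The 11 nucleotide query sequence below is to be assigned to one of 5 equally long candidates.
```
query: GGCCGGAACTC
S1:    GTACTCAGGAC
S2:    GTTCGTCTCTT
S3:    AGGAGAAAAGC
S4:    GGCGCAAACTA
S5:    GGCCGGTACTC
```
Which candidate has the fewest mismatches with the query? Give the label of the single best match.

S5

S1 differs at 7 bases; S2 differs at 6 bases; S3 differs at 6 bases; S4 differs at 4 bases; S5 differs at 1 base. The closest is S5.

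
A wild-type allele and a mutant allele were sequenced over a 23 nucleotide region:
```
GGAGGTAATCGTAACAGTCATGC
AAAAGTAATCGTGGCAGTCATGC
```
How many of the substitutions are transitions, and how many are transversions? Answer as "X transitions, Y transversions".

5 transitions, 0 transversions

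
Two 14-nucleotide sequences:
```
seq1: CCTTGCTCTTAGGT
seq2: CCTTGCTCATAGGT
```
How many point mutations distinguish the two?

Mismatches (1-based): site 9: T→A.

1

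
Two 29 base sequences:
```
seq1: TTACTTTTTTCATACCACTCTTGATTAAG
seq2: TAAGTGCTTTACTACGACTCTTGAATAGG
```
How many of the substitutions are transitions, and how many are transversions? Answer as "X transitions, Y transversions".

Mismatches (1-based):
site 2: T→A (pyrimidine→purine, transversion)
site 4: C→G (pyrimidine→purine, transversion)
site 6: T→G (pyrimidine→purine, transversion)
site 7: T→C (pyrimidine→pyrimidine, transition)
site 11: C→A (pyrimidine→purine, transversion)
site 12: A→C (purine→pyrimidine, transversion)
site 16: C→G (pyrimidine→purine, transversion)
site 25: T→A (pyrimidine→purine, transversion)
site 28: A→G (purine→purine, transition)

2 transitions, 7 transversions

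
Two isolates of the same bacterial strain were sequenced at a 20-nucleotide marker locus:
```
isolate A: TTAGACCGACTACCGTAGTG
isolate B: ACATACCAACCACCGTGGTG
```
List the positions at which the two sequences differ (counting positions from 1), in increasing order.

Differences at position 1 (T→A), position 2 (T→C), position 4 (G→T), position 8 (G→A), position 11 (T→C), position 17 (A→G).

1, 2, 4, 8, 11, 17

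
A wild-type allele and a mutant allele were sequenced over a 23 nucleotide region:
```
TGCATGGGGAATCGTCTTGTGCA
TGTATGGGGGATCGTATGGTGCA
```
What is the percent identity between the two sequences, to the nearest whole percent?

4 positions differ (3, 10, 16, 18), so 19 of 23 match: 19/23 = 82.61%.

83%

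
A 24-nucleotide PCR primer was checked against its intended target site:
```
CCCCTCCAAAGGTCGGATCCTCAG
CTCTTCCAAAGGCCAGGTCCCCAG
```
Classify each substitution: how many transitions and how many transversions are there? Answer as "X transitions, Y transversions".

Transitions (purine↔purine or pyrimidine↔pyrimidine): 2 C→T, 4 C→T, 13 T→C, 15 G→A, 17 A→G, 21 T→C.
Transversions (purine↔pyrimidine): none.

6 transitions, 0 transversions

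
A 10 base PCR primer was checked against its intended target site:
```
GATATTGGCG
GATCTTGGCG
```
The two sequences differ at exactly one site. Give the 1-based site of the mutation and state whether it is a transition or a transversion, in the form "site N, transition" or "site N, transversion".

Site 4 changes A→C. A is a purine and C is a pyrimidine, so this is a transversion.

site 4, transversion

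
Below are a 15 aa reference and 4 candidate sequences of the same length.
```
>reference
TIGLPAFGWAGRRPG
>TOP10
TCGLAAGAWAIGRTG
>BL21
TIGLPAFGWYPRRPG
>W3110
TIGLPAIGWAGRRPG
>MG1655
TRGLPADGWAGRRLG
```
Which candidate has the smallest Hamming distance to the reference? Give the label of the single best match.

W3110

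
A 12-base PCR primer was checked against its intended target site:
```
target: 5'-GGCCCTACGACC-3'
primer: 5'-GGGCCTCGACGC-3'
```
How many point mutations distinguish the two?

6

The sequences differ at sites 3, 7, 8, 9, 10, 11 (1-based) — 6 in total.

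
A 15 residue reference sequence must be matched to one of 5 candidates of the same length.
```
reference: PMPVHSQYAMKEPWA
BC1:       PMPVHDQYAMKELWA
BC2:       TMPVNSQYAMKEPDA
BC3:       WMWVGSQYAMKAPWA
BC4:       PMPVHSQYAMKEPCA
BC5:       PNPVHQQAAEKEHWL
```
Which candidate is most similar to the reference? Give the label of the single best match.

BC1 differs at 2 residues; BC2 differs at 3 residues; BC3 differs at 4 residues; BC4 differs at 1 residue; BC5 differs at 6 residues. The closest is BC4.

BC4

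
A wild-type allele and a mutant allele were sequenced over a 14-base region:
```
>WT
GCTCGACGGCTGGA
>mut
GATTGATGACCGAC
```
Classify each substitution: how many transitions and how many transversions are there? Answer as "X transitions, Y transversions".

5 transitions, 2 transversions

Transitions (purine↔purine or pyrimidine↔pyrimidine): 4 C→T, 7 C→T, 9 G→A, 11 T→C, 13 G→A.
Transversions (purine↔pyrimidine): 2 C→A, 14 A→C.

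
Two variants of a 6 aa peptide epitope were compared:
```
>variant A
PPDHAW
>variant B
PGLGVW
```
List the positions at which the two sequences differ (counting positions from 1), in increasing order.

2, 3, 4, 5

Differences at position 2 (P→G), position 3 (D→L), position 4 (H→G), position 5 (A→V).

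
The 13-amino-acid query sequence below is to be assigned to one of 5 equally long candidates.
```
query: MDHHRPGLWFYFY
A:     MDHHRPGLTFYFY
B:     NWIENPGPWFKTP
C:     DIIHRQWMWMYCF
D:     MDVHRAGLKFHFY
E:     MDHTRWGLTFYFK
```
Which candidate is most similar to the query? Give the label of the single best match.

Hamming distances to query — A: 1; B: 9; C: 9; D: 4; E: 4.
Smallest is A with 1 mismatch.

A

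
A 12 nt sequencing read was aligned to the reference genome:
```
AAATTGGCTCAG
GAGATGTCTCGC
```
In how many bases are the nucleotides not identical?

6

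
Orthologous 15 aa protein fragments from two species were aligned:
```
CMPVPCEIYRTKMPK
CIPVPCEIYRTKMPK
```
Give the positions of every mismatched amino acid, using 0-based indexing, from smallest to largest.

Scanning 0-based: 1: M/I.

1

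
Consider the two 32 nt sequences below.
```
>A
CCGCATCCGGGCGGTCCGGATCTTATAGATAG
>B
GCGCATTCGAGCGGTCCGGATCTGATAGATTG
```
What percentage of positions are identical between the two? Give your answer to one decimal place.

84.4%

Mismatches at positions 1, 7, 10, 24, 31 (1-based): 5 of 32.
Identical positions: 27/32 = 84.38% → 84.4%.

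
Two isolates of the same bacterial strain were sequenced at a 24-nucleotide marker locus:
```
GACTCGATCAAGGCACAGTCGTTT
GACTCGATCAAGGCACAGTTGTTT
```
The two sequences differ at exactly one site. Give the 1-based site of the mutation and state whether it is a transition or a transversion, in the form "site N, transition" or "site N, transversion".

The sequences differ only at site 20: C→T (pyrimidine→pyrimidine), a transition.

site 20, transition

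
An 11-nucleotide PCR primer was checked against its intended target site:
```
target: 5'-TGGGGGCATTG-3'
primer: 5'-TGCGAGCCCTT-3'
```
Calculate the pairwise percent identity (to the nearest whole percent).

55%

Mismatches at positions 3, 5, 8, 9, 11 (1-based): 5 of 11.
Identical positions: 6/11 = 54.55% → 55%.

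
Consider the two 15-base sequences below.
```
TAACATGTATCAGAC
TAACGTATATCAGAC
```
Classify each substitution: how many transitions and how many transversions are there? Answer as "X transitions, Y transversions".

2 transitions, 0 transversions

Mismatches (1-based):
position 5: A→G (purine→purine, transition)
position 7: G→A (purine→purine, transition)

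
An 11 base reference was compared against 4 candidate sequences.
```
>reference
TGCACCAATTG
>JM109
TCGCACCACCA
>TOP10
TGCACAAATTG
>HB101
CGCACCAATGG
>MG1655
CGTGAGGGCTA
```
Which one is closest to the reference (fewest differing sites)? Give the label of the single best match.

TOP10

Hamming distances to reference — JM109: 8; TOP10: 1; HB101: 2; MG1655: 9.
Smallest is TOP10 with 1 mismatch.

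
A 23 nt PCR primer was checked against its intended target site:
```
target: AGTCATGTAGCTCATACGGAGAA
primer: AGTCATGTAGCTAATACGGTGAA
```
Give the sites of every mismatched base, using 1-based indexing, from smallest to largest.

13, 20

Scanning 1-based: 13: C/A; 20: A/T.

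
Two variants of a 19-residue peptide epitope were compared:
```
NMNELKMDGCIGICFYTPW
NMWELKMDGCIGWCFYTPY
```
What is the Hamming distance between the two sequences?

Comparing position by position, 3 residues differ: 3 (N/W), 13 (I/W), 19 (W/Y).

3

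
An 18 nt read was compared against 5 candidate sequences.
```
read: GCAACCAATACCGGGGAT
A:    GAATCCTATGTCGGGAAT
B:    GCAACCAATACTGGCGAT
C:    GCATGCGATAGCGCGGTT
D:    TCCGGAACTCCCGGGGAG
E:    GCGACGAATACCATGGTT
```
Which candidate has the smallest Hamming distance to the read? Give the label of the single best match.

Hamming distances to read — A: 6; B: 2; C: 6; D: 8; E: 5.
Smallest is B with 2 mismatches.

B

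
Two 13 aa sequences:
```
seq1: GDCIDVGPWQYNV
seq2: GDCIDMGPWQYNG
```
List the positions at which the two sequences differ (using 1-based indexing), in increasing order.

6, 13

Differences at position 6 (V→M), position 13 (V→G).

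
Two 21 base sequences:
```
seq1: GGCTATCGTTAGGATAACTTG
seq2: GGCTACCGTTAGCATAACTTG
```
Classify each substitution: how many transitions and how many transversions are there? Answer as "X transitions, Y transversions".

Transitions (purine↔purine or pyrimidine↔pyrimidine): 6 T→C.
Transversions (purine↔pyrimidine): 13 G→C.

1 transition, 1 transversion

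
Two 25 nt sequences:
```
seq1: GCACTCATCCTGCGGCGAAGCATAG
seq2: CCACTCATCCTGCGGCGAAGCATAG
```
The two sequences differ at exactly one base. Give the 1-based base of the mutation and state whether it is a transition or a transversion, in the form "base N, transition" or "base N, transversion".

Base 1 changes G→C. G is a purine and C is a pyrimidine, so this is a transversion.

base 1, transversion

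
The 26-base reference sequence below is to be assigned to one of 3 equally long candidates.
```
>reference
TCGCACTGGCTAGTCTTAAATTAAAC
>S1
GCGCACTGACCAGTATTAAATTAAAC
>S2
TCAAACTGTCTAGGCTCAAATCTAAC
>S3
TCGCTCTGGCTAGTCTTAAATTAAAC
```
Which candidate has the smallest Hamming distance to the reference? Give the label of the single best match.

S3

S1 differs at 4 positions; S2 differs at 7 positions; S3 differs at 1 position. The closest is S3.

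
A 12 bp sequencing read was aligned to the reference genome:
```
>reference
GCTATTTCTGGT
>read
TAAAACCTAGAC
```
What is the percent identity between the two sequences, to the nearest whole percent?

10 positions differ (1, 2, 3, 5, 6, 7, 8, 9, 11, 12), so 2 of 12 match: 2/12 = 16.67%.

17%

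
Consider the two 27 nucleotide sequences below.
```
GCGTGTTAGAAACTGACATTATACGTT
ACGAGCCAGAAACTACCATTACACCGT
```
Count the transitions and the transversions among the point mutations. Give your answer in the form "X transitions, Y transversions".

Transitions (purine↔purine or pyrimidine↔pyrimidine): 1 G→A, 6 T→C, 7 T→C, 15 G→A, 22 T→C.
Transversions (purine↔pyrimidine): 4 T→A, 16 A→C, 25 G→C, 26 T→G.

5 transitions, 4 transversions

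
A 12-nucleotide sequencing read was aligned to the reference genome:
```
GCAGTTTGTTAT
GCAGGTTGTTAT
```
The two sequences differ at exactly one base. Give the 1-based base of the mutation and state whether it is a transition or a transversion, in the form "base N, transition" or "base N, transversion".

The sequences differ only at base 5: T→G (pyrimidine→purine), a transversion.

base 5, transversion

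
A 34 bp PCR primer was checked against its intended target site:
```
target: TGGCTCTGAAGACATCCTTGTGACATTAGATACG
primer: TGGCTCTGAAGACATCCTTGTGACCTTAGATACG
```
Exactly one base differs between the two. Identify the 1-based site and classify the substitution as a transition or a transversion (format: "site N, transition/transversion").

The sequences differ only at site 25: A→C (purine→pyrimidine), a transversion.

site 25, transversion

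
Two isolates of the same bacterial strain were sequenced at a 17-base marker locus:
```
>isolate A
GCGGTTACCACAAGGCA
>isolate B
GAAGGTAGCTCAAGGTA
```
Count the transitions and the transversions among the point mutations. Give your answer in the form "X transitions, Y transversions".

2 transitions, 4 transversions

Mismatches (1-based):
base 2: C→A (pyrimidine→purine, transversion)
base 3: G→A (purine→purine, transition)
base 5: T→G (pyrimidine→purine, transversion)
base 8: C→G (pyrimidine→purine, transversion)
base 10: A→T (purine→pyrimidine, transversion)
base 16: C→T (pyrimidine→pyrimidine, transition)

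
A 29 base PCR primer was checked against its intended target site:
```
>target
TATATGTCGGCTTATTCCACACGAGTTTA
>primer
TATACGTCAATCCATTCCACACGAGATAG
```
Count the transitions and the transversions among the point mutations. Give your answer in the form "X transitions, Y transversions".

7 transitions, 2 transversions

Transitions (purine↔purine or pyrimidine↔pyrimidine): 5 T→C, 9 G→A, 10 G→A, 11 C→T, 12 T→C, 13 T→C, 29 A→G.
Transversions (purine↔pyrimidine): 26 T→A, 28 T→A.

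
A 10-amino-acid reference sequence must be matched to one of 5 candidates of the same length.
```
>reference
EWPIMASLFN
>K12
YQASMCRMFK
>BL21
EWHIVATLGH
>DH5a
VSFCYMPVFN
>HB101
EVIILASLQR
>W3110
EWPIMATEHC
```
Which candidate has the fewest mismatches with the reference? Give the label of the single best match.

W3110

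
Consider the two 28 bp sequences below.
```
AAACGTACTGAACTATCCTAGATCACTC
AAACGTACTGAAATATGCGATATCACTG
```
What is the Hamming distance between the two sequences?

Mismatches (1-based): site 13: C→A; site 17: C→G; site 19: T→G; site 21: G→T; site 28: C→G.

5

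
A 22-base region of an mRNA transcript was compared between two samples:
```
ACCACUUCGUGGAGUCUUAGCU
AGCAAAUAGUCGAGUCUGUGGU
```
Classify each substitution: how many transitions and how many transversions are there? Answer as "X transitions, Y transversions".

Mismatches (1-based):
position 2: C→G (pyrimidine→purine, transversion)
position 5: C→A (pyrimidine→purine, transversion)
position 6: U→A (pyrimidine→purine, transversion)
position 8: C→A (pyrimidine→purine, transversion)
position 11: G→C (purine→pyrimidine, transversion)
position 18: U→G (pyrimidine→purine, transversion)
position 19: A→U (purine→pyrimidine, transversion)
position 21: C→G (pyrimidine→purine, transversion)

0 transitions, 8 transversions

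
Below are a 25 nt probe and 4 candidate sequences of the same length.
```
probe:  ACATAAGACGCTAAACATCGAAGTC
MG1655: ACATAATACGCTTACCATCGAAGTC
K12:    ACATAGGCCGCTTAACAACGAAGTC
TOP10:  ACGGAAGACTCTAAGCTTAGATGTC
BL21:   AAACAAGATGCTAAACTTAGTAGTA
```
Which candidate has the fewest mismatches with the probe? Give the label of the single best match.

MG1655

MG1655 differs at 3 bases; K12 differs at 4 bases; TOP10 differs at 7 bases; BL21 differs at 7 bases. The closest is MG1655.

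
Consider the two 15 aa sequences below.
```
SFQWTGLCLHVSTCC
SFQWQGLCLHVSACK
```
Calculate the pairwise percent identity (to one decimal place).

Mismatches at positions 5, 13, 15 (1-based): 3 of 15.
Identical positions: 12/15 = 80% → 80.0%.

80.0%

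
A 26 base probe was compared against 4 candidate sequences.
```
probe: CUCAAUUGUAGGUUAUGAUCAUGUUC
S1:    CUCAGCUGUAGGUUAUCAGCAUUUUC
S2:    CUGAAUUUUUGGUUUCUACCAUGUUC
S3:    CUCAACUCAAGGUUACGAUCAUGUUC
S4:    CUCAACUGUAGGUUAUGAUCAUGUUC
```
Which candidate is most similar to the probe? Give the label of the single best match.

S1 differs at 5 sites; S2 differs at 7 sites; S3 differs at 4 sites; S4 differs at 1 site. The closest is S4.

S4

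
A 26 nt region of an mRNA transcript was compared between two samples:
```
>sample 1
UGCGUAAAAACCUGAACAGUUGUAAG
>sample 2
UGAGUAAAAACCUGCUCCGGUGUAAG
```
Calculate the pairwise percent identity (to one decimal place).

80.8%

Mismatches at positions 3, 15, 16, 18, 20 (1-based): 5 of 26.
Identical positions: 21/26 = 80.77% → 80.8%.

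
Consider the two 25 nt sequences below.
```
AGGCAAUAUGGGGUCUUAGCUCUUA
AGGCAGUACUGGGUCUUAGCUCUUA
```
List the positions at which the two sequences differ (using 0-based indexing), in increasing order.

Scanning 0-based: 5: A/G; 8: U/C; 9: G/U.

5, 8, 9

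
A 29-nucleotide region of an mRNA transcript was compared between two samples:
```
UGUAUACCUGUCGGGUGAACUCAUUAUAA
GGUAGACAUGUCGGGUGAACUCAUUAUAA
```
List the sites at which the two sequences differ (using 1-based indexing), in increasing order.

1, 5, 8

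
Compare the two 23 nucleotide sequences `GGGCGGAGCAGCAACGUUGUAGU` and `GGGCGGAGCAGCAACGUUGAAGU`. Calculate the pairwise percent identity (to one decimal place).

Mismatch at position 20 (1-based): 1 of 23.
Identical positions: 22/23 = 95.65% → 95.7%.

95.7%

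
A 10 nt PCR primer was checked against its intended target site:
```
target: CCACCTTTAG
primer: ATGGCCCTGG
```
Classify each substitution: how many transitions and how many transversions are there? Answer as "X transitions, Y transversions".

5 transitions, 2 transversions

Transitions (purine↔purine or pyrimidine↔pyrimidine): 2 C→T, 3 A→G, 6 T→C, 7 T→C, 9 A→G.
Transversions (purine↔pyrimidine): 1 C→A, 4 C→G.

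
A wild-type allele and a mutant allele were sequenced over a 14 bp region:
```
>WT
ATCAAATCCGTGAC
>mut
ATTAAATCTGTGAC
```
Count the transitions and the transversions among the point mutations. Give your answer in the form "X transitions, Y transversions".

Mismatches (1-based):
position 3: C→T (pyrimidine→pyrimidine, transition)
position 9: C→T (pyrimidine→pyrimidine, transition)

2 transitions, 0 transversions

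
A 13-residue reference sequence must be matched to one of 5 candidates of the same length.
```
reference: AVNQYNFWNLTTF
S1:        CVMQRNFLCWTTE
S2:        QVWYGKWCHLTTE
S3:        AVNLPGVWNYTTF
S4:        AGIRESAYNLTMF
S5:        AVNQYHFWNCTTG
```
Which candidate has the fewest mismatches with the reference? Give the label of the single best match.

S1 differs at 7 residues; S2 differs at 9 residues; S3 differs at 5 residues; S4 differs at 8 residues; S5 differs at 3 residues. The closest is S5.

S5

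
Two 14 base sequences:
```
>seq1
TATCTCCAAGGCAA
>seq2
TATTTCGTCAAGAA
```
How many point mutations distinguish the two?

The sequences differ at sites 4, 7, 8, 9, 10, 11, 12 (1-based) — 7 in total.

7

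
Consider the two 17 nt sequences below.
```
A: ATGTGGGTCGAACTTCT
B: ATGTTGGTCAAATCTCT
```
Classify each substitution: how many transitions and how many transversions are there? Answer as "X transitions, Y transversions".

Mismatches (1-based):
base 5: G→T (purine→pyrimidine, transversion)
base 10: G→A (purine→purine, transition)
base 13: C→T (pyrimidine→pyrimidine, transition)
base 14: T→C (pyrimidine→pyrimidine, transition)

3 transitions, 1 transversion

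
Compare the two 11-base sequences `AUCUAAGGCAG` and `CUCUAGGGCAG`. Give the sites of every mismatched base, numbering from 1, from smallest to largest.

1, 6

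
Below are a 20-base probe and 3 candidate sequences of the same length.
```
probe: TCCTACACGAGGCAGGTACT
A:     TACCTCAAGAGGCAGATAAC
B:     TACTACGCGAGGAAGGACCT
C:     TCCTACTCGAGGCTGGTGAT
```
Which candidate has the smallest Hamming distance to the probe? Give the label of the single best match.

C

A differs at 7 positions; B differs at 5 positions; C differs at 4 positions. The closest is C.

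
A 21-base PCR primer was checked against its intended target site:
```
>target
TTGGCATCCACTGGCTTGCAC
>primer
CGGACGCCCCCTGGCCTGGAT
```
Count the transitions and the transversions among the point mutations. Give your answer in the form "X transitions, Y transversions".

6 transitions, 3 transversions

Mismatches (1-based):
position 1: T→C (pyrimidine→pyrimidine, transition)
position 2: T→G (pyrimidine→purine, transversion)
position 4: G→A (purine→purine, transition)
position 6: A→G (purine→purine, transition)
position 7: T→C (pyrimidine→pyrimidine, transition)
position 10: A→C (purine→pyrimidine, transversion)
position 16: T→C (pyrimidine→pyrimidine, transition)
position 19: C→G (pyrimidine→purine, transversion)
position 21: C→T (pyrimidine→pyrimidine, transition)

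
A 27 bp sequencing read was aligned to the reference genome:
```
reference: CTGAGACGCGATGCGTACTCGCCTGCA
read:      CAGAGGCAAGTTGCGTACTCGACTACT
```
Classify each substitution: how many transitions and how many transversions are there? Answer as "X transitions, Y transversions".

Transitions (purine↔purine or pyrimidine↔pyrimidine): 6 A→G, 8 G→A, 25 G→A.
Transversions (purine↔pyrimidine): 2 T→A, 9 C→A, 11 A→T, 22 C→A, 27 A→T.

3 transitions, 5 transversions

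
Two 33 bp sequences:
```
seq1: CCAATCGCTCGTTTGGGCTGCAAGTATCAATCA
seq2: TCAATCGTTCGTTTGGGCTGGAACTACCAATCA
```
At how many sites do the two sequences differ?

5

Mismatches (1-based): site 1: C→T; site 8: C→T; site 21: C→G; site 24: G→C; site 27: T→C.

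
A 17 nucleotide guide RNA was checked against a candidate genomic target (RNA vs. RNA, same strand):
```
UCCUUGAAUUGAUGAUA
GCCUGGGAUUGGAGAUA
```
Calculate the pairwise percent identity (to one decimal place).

70.6%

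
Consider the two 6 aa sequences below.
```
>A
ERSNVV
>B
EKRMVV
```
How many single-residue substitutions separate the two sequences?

3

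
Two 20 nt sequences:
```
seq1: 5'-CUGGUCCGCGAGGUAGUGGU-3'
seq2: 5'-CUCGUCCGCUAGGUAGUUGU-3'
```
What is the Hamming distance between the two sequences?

3

The sequences differ at bases 3, 10, 18 (1-based) — 3 in total.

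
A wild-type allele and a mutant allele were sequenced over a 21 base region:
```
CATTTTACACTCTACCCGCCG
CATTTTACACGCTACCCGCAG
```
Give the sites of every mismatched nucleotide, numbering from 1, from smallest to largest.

Differences at site 11 (T→G), site 20 (C→A).

11, 20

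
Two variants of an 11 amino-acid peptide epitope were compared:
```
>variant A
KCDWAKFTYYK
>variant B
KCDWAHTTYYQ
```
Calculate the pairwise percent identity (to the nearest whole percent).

73%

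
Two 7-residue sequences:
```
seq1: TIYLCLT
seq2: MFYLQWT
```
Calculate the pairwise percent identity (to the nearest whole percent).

43%

4 positions differ (1, 2, 5, 6), so 3 of 7 match: 3/7 = 42.86%.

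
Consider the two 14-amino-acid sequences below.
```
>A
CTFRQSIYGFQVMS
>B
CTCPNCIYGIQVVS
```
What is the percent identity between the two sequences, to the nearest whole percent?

6 positions differ (3, 4, 5, 6, 10, 13), so 8 of 14 match: 8/14 = 57.14%.

57%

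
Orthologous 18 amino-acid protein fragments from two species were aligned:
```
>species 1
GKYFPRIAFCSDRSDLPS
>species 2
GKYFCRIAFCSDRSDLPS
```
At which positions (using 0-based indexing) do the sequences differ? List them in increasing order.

Differences at position 4 (P→C).

4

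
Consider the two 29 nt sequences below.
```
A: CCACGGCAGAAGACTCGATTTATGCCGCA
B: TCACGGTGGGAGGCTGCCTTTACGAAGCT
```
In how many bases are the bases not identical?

12

Comparing position by position, 12 bases differ: 1 (C/T), 7 (C/T), 8 (A/G), 10 (A/G), 13 (A/G), 16 (C/G), 17 (G/C), 18 (A/C), 23 (T/C), 25 (C/A), 26 (C/A), 29 (A/T).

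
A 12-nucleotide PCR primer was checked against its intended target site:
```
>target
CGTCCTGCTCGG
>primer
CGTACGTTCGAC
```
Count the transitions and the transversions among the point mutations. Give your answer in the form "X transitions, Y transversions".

Mismatches (1-based):
site 4: C→A (pyrimidine→purine, transversion)
site 6: T→G (pyrimidine→purine, transversion)
site 7: G→T (purine→pyrimidine, transversion)
site 8: C→T (pyrimidine→pyrimidine, transition)
site 9: T→C (pyrimidine→pyrimidine, transition)
site 10: C→G (pyrimidine→purine, transversion)
site 11: G→A (purine→purine, transition)
site 12: G→C (purine→pyrimidine, transversion)

3 transitions, 5 transversions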